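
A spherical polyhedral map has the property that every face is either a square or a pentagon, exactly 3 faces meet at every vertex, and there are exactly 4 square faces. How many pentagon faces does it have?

4

Let x be the number of pentagons; then F = 4 + x.
Edge–face incidences: 2E = 4·4 + 5·x = 16 + 5x.
Every vertex has degree 3, so 3V = 2E.
Euler: V − E + F = 2 ⇒ (2E)/3 − E + (4 + x) = 2.
Multiply by 6: 2·(2E) − 3·(2E) + 6·(4 + x) = 12, i.e. 24 + 6x − (16 + 5x) = 12.
Collecting terms: x + 8 = 12, so x = 4.
Then 2E = 16 + 5·4 = 36, so E = 18, V = 2E/3 = 12, F = 4 + 4 = 8.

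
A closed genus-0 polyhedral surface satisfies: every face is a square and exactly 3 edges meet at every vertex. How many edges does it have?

Each face has 4 edges and each edge borders two faces, so 2E = 4F.
Each vertex has degree 3, so 3V = 2E and hence V = 4F/3.
Euler: V − E + F = 2 ⇒ (4F/3) − (4F/2) + F = 2.
Multiply by 6: (8 − 12 + 6)F = 12, i.e. 2F = 12.
So F = 6, E = 4·6/2 = 12, V = 4·6/3 = 8.

12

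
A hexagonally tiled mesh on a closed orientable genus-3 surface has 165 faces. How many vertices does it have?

χ = 2 − 2·3 = -4, and every face is a hexagon so 6F = 2E.
E = 6·165/2 = 495. Then V = -4 + E − F = -4 + 495 − 165 = 326.

326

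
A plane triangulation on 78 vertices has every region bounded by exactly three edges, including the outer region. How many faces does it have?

In a plane triangulation 3F = 2E and V − E + F = 2, so F = 2V − 4 = 2·78 − 4 = 152.

152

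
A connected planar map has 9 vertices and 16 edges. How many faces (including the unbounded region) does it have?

Euler's formula for a connected plane graph: V − E + F = 2, so F = 2 − 9 + 16 = 9.

9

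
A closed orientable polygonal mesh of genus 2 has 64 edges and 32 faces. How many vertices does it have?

For a closed orientable surface of genus 2, χ = 2 − 2·2 = -2.
V = -2 + E − F = -2 + 64 − 32 = 30.

30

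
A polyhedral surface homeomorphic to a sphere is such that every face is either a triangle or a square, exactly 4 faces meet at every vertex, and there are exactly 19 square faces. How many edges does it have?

50

Let x be the number of triangles; then F = 19 + x.
Edge–face incidences: 2E = 4·19 + 3·x = 76 + 3x.
Every vertex has degree 4, so 4V = 2E.
Euler: V − E + F = 2 ⇒ (2E)/4 − E + (19 + x) = 2.
Multiply by 8: 2·(2E) − 4·(2E) + 8·(19 + x) = 16, i.e. 152 + 8x − 2·(76 + 3x) = 16.
Collecting terms: 2x = 16, so x = 8.
Then 2E = 76 + 3·8 = 100, so E = 50, V = 2E/4 = 25, F = 19 + 8 = 27.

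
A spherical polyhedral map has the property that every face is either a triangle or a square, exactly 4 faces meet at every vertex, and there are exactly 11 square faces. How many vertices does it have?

Let x be the number of triangles; then F = 11 + x.
Edge–face incidences: 2E = 4·11 + 3·x = 44 + 3x.
Every vertex has degree 4, so 4V = 2E.
Euler: V − E + F = 2 ⇒ (2E)/4 − E + (11 + x) = 2.
Multiply by 8: 2·(2E) − 4·(2E) + 8·(11 + x) = 16, i.e. 88 + 8x − 2·(44 + 3x) = 16.
Collecting terms: 2x = 16, so x = 8.
Then 2E = 44 + 3·8 = 68, so E = 34, V = 2E/4 = 17, F = 11 + 8 = 19.

17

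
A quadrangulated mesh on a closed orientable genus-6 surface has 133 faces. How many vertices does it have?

χ = 2 − 2·6 = -10, and every face is a square so 4F = 2E.
E = 4·133/2 = 266. Then V = -10 + E − F = -10 + 266 − 133 = 123.

123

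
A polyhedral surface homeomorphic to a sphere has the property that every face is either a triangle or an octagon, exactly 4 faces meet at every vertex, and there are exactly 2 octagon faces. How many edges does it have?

32

Let x be the number of triangles; then F = 2 + x.
Edge–face incidences: 2E = 8·2 + 3·x = 16 + 3x.
Every vertex has degree 4, so 4V = 2E.
Euler: V − E + F = 2 ⇒ (2E)/4 − E + (2 + x) = 2.
Multiply by 8: 2·(2E) − 4·(2E) + 8·(2 + x) = 16, i.e. 16 + 8x − 2·(16 + 3x) = 16.
Collecting terms: 2x − 16 = 16, so 2x = 32, so x = 16.
Then 2E = 16 + 3·16 = 64, so E = 32, V = 2E/4 = 16, F = 2 + 16 = 18.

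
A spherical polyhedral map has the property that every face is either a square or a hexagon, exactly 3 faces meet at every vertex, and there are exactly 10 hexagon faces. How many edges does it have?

42

Let x be the number of squares; then F = 10 + x.
Edge–face incidences: 2E = 6·10 + 4·x = 60 + 4x.
Every vertex has degree 3, so 3V = 2E.
Euler: V − E + F = 2 ⇒ (2E)/3 − E + (10 + x) = 2.
Multiply by 6: 2·(2E) − 3·(2E) + 6·(10 + x) = 12, i.e. 60 + 6x − (60 + 4x) = 12.
Collecting terms: 2x = 12, so x = 6.
Then 2E = 60 + 4·6 = 84, so E = 42, V = 2E/3 = 28, F = 10 + 6 = 16.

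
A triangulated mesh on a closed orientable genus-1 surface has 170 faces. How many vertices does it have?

85

χ = 2 − 2·1 = 0, and every face is a triangle so 3F = 2E.
E = 3·170/2 = 255. Then V = 0 + E − F = 0 + 255 − 170 = 85.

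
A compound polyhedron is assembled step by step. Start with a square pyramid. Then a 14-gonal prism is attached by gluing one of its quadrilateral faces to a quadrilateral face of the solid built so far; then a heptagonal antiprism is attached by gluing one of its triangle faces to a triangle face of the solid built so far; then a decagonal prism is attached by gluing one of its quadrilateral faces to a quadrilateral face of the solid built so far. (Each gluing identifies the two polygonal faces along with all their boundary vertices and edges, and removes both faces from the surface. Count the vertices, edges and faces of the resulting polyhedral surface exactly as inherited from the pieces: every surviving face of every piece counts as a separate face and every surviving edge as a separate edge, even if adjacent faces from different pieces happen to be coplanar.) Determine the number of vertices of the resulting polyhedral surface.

A square pyramid: V=5, E=8, F=5.
Attach a 14-gonal prism (V=28, E=42, F=16) along a 4-gon: merge 4 vertices and 4 edges, delete both glued faces → V=29, E=46, F=19.
Attach a heptagonal antiprism (V=14, E=28, F=16) along a 3-gon: merge 3 vertices and 3 edges, delete both glued faces → V=40, E=71, F=33.
Attach a decagonal prism (V=20, E=30, F=12) along a 4-gon: merge 4 vertices and 4 edges, delete both glued faces → V=56, E=97, F=43.
Check: V − E + F = 56 − 97 + 43 = 2.

56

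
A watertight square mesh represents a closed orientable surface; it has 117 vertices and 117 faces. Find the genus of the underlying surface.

Every face is a square, so 2E = 4·117 = 468, giving E = 234.
χ = V − E + F = 117 − 234 + 117 = 0.
For a closed orientable surface χ = 2 − 2g, so g = (2 − (0))/2 = 1.

1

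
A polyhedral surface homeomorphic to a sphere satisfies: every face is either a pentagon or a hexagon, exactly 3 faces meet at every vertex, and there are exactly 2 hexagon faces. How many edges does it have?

Let x be the number of pentagons; then F = 2 + x.
Edge–face incidences: 2E = 6·2 + 5·x = 12 + 5x.
Every vertex has degree 3, so 3V = 2E.
Euler: V − E + F = 2 ⇒ (2E)/3 − E + (2 + x) = 2.
Multiply by 6: 2·(2E) − 3·(2E) + 6·(2 + x) = 12, i.e. 12 + 6x − (12 + 5x) = 12.
Collecting terms: x = 12.
Then 2E = 12 + 5·12 = 72, so E = 36, V = 2E/3 = 24, F = 2 + 12 = 14.

36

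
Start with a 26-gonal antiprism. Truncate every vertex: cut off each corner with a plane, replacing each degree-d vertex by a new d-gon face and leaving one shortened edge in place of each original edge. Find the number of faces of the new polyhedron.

106

The base solid has V = 52, E = 104, F = 54.
Truncation replaces each original edge-end by a new vertex, so V′ = 2E = 208.
Each original edge survives, and each old vertex of degree d contributes d new edges; summing degrees gives Σd = 2E, so E′ = E + 2E = 3E = 312.
Each original face survives and each original vertex becomes one new face: F′ = F + V = 106.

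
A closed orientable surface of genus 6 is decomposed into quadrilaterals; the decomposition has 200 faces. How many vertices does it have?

χ = 2 − 2·6 = -10, and every face is a square so 4F = 2E.
E = 4·200/2 = 400. Then V = -10 + E − F = -10 + 400 − 200 = 190.

190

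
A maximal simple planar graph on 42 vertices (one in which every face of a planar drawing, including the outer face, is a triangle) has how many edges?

120

In a plane triangulation 3F = 2E and V − E + F = 2, so E = 3V − 6 = 3·42 − 6 = 120.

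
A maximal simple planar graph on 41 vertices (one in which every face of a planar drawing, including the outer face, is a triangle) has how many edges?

117

In a plane triangulation 3F = 2E and V − E + F = 2, so E = 3V − 6 = 3·41 − 6 = 117.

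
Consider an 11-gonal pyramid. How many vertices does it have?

12

A pyramid on an n-gon base has one n-gon and n triangles: V = 11 + 1 = 12, E = 2·11 = 22, F = 11 + 1 = 12.
Check: V − E + F = 12 − 22 + 12 = 2.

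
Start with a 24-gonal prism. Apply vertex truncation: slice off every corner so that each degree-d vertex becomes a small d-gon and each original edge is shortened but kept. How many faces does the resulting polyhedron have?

The base solid has V = 48, E = 72, F = 26.
Truncation replaces each original edge-end by a new vertex, so V′ = 2E = 144.
Each original edge survives, and each old vertex of degree d contributes d new edges; summing degrees gives Σd = 2E, so E′ = E + 2E = 3E = 216.
Each original face survives and each original vertex becomes one new face: F′ = F + V = 74.

74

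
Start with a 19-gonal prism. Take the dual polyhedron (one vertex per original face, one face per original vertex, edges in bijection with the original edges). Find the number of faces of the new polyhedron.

The base solid has V = 38, E = 57, F = 21.
The dual swaps V and F and preserves E: V′ = F = 21, E′ = E = 57, F′ = V = 38.

38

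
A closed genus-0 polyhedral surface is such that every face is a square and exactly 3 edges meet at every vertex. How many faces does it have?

6

Each face has 4 edges and each edge borders two faces, so 2E = 4F.
Each vertex has degree 3, so 3V = 2E and hence V = 4F/3.
Euler: V − E + F = 2 ⇒ (4F/3) − (4F/2) + F = 2.
Multiply by 6: (8 − 12 + 6)F = 12, i.e. 2F = 12.
So F = 6, E = 4·6/2 = 12, V = 4·6/3 = 8.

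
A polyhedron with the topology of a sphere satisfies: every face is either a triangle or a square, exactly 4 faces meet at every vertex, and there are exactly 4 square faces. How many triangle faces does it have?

8

Let x be the number of triangles; then F = 4 + x.
Edge–face incidences: 2E = 4·4 + 3·x = 16 + 3x.
Every vertex has degree 4, so 4V = 2E.
Euler: V − E + F = 2 ⇒ (2E)/4 − E + (4 + x) = 2.
Multiply by 8: 2·(2E) − 4·(2E) + 8·(4 + x) = 16, i.e. 32 + 8x − 2·(16 + 3x) = 16.
Collecting terms: 2x = 16, so x = 8.
Then 2E = 16 + 3·8 = 40, so E = 20, V = 2E/4 = 10, F = 4 + 8 = 12.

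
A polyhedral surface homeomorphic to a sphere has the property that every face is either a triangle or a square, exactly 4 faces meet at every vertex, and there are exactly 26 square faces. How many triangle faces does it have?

8

Let x be the number of triangles; then F = 26 + x.
Edge–face incidences: 2E = 4·26 + 3·x = 104 + 3x.
Every vertex has degree 4, so 4V = 2E.
Euler: V − E + F = 2 ⇒ (2E)/4 − E + (26 + x) = 2.
Multiply by 8: 2·(2E) − 4·(2E) + 8·(26 + x) = 16, i.e. 208 + 8x − 2·(104 + 3x) = 16.
Collecting terms: 2x = 16, so x = 8.
Then 2E = 104 + 3·8 = 128, so E = 64, V = 2E/4 = 32, F = 26 + 8 = 34.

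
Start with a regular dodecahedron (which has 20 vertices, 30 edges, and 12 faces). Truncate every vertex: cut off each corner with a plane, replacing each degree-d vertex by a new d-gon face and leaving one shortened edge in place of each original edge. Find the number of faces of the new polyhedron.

32

Truncation replaces each original edge-end by a new vertex, so V′ = 2E = 60.
Each original edge survives, and each old vertex of degree d contributes d new edges; summing degrees gives Σd = 2E, so E′ = E + 2E = 3E = 90.
Each original face survives and each original vertex becomes one new face: F′ = F + V = 32.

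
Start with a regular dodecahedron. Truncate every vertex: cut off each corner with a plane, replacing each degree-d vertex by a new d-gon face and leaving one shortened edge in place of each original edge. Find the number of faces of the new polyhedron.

32

The base solid has V = 20, E = 30, F = 12.
Truncation replaces each original edge-end by a new vertex, so V′ = 2E = 60.
Each original edge survives, and each old vertex of degree d contributes d new edges; summing degrees gives Σd = 2E, so E′ = E + 2E = 3E = 90.
Each original face survives and each original vertex becomes one new face: F′ = F + V = 32.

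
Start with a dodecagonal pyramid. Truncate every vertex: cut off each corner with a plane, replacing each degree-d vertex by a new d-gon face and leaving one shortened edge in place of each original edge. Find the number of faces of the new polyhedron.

The base solid has V = 13, E = 24, F = 13.
Truncation replaces each original edge-end by a new vertex, so V′ = 2E = 48.
Each original edge survives, and each old vertex of degree d contributes d new edges; summing degrees gives Σd = 2E, so E′ = E + 2E = 3E = 72.
Each original face survives and each original vertex becomes one new face: F′ = F + V = 26.

26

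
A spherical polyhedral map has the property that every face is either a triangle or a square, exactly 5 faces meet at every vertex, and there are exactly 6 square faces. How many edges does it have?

Let x be the number of triangles; then F = 6 + x.
Edge–face incidences: 2E = 4·6 + 3·x = 24 + 3x.
Every vertex has degree 5, so 5V = 2E.
Euler: V − E + F = 2 ⇒ (2E)/5 − E + (6 + x) = 2.
Multiply by 10: 2·(2E) − 5·(2E) + 10·(6 + x) = 20, i.e. 60 + 10x − 3·(24 + 3x) = 20.
Collecting terms: x − 12 = 20, so x = 32.
Then 2E = 24 + 3·32 = 120, so E = 60, V = 2E/5 = 24, F = 6 + 32 = 38.

60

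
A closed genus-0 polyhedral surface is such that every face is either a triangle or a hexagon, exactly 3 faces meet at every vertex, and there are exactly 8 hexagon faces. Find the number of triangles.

Let x be the number of triangles; then F = 8 + x.
Edge–face incidences: 2E = 6·8 + 3·x = 48 + 3x.
Every vertex has degree 3, so 3V = 2E.
Euler: V − E + F = 2 ⇒ (2E)/3 − E + (8 + x) = 2.
Multiply by 6: 2·(2E) − 3·(2E) + 6·(8 + x) = 12, i.e. 48 + 6x − (48 + 3x) = 12.
Collecting terms: 3x = 12, so x = 4.
Then 2E = 48 + 3·4 = 60, so E = 30, V = 2E/3 = 20, F = 8 + 4 = 12.

4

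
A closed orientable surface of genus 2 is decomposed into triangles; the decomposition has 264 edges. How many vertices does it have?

χ = 2 − 2·2 = -2, and every face is a triangle so 3F = 2E.
F = 2E/3 = 176. Then V = -2 + E − F = -2 + 264 − 176 = 86.

86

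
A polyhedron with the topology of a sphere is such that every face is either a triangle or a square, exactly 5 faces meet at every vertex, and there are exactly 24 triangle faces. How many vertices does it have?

Let x be the number of squares; then F = 24 + x.
Edge–face incidences: 2E = 3·24 + 4·x = 72 + 4x.
Every vertex has degree 5, so 5V = 2E.
Euler: V − E + F = 2 ⇒ (2E)/5 − E + (24 + x) = 2.
Multiply by 10: 2·(2E) − 5·(2E) + 10·(24 + x) = 20, i.e. 240 + 10x − 3·(72 + 4x) = 20.
Collecting terms: −2x + 24 = 20, so −2x = −4, so x = 2.
Then 2E = 72 + 4·2 = 80, so E = 40, V = 2E/5 = 16, F = 24 + 2 = 26.

16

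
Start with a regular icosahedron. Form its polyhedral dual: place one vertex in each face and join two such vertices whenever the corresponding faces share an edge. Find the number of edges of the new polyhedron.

The base solid has V = 12, E = 30, F = 20.
The dual swaps V and F and preserves E: V′ = F = 20, E′ = E = 30, F′ = V = 12.

30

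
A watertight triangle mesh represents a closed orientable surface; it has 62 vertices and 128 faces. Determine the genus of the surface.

2

Every face is a triangle, so 2E = 3·128 = 384, giving E = 192.
χ = V − E + F = 62 − 192 + 128 = -2.
For a closed orientable surface χ = 2 − 2g, so g = (2 − (-2))/2 = 2.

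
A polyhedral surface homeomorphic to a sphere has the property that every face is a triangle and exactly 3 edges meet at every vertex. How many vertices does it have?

Each face has 3 edges and each edge borders two faces, so 2E = 3F.
Each vertex has degree 3, so 3V = 2E and hence V = 3F/3.
Euler: V − E + F = 2 ⇒ (3F/3) − (3F/2) + F = 2.
Multiply by 6: (6 − 9 + 6)F = 12, i.e. 3F = 12.
So F = 4, E = 3·4/2 = 6, V = 3·4/3 = 4.

4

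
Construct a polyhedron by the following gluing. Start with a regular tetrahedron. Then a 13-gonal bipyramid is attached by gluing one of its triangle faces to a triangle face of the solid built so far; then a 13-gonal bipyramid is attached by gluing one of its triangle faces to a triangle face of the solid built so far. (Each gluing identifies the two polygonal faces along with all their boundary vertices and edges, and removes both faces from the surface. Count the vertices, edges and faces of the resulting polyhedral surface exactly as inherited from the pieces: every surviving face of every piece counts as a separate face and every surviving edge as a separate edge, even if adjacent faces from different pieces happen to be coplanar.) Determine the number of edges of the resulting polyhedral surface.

A regular tetrahedron: V=4, E=6, F=4.
Attach a 13-gonal bipyramid (V=15, E=39, F=26) along a 3-gon: merge 3 vertices and 3 edges, delete both glued faces → V=16, E=42, F=28.
Attach a 13-gonal bipyramid (V=15, E=39, F=26) along a 3-gon: merge 3 vertices and 3 edges, delete both glued faces → V=28, E=78, F=52.
Check: V − E + F = 28 − 78 + 52 = 2.

78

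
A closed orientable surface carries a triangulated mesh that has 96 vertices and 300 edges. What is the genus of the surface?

3

Every face is a triangle and each edge borders two faces, so 3F = 2·300, giving F = 200.
χ = V − E + F = 96 − 300 + 200 = -4.
For a closed orientable surface χ = 2 − 2g, so g = (2 − (-4))/2 = 3.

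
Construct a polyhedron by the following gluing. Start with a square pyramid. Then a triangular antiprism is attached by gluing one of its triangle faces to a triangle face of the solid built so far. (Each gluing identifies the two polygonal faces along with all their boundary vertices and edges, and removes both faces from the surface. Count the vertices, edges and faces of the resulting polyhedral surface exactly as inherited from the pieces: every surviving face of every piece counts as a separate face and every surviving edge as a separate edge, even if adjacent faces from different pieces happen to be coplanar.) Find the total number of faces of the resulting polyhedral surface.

A square pyramid: V=5, E=8, F=5.
Attach a triangular antiprism (V=6, E=12, F=8) along a 3-gon: merge 3 vertices and 3 edges, delete both glued faces → V=8, E=17, F=11.
Check: V − E + F = 8 − 17 + 11 = 2.

11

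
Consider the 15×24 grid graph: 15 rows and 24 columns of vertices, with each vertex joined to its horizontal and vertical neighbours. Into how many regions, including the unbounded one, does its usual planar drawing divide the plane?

The grid has V = 15·24 = 360 vertices and E = 15·23 + 24·14 = 681 edges.
F = 2 − V + E = 2 − 360 + 681 = 323.

323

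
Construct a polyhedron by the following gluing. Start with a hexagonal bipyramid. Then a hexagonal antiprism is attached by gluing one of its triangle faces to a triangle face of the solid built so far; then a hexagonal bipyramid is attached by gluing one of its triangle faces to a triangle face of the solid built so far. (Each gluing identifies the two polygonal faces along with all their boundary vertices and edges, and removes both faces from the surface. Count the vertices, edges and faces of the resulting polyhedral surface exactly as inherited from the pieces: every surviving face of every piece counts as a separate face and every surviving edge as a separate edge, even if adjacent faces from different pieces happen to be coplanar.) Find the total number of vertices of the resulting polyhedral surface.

A hexagonal bipyramid: V=8, E=18, F=12.
Attach a hexagonal antiprism (V=12, E=24, F=14) along a 3-gon: merge 3 vertices and 3 edges, delete both glued faces → V=17, E=39, F=24.
Attach a hexagonal bipyramid (V=8, E=18, F=12) along a 3-gon: merge 3 vertices and 3 edges, delete both glued faces → V=22, E=54, F=34.
Check: V − E + F = 22 − 54 + 34 = 2.

22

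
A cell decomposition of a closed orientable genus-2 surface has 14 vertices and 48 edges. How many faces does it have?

32

For a closed orientable surface of genus 2, χ = 2 − 2·2 = -2.
F = -2 − V + E = -2 − 14 + 48 = 32.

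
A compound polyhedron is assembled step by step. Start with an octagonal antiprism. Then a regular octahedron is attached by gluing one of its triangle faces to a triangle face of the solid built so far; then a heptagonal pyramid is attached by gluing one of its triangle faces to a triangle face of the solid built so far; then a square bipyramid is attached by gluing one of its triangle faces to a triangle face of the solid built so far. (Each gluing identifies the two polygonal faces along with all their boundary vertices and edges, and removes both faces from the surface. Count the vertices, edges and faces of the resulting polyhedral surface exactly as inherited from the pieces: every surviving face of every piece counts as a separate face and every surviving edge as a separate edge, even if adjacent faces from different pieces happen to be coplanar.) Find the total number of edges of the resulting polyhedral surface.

61

An octagonal antiprism: V=16, E=32, F=18.
Attach a regular octahedron (V=6, E=12, F=8) along a 3-gon: merge 3 vertices and 3 edges, delete both glued faces → V=19, E=41, F=24.
Attach a heptagonal pyramid (V=8, E=14, F=8) along a 3-gon: merge 3 vertices and 3 edges, delete both glued faces → V=24, E=52, F=30.
Attach a square bipyramid (V=6, E=12, F=8) along a 3-gon: merge 3 vertices and 3 edges, delete both glued faces → V=27, E=61, F=36.
Check: V − E + F = 27 − 61 + 36 = 2.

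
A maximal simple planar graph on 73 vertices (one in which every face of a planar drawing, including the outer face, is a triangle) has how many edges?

In a plane triangulation 3F = 2E and V − E + F = 2, so E = 3V − 6 = 3·73 − 6 = 213.

213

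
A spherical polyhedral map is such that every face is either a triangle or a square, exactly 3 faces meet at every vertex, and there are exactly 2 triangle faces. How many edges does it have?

9

Let x be the number of squares; then F = 2 + x.
Edge–face incidences: 2E = 3·2 + 4·x = 6 + 4x.
Every vertex has degree 3, so 3V = 2E.
Euler: V − E + F = 2 ⇒ (2E)/3 − E + (2 + x) = 2.
Multiply by 6: 2·(2E) − 3·(2E) + 6·(2 + x) = 12, i.e. 12 + 6x − (6 + 4x) = 12.
Collecting terms: 2x + 6 = 12, so 2x = 6, so x = 3.
Then 2E = 6 + 4·3 = 18, so E = 9, V = 2E/3 = 6, F = 2 + 3 = 5.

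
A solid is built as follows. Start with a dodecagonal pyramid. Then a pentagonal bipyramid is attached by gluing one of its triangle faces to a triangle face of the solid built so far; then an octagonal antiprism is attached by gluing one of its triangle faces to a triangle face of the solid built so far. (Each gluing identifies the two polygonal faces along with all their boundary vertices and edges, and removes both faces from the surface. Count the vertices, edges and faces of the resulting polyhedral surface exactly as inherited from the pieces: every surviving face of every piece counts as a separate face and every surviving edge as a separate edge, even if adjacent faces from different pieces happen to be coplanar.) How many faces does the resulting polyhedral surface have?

A dodecagonal pyramid: V=13, E=24, F=13.
Attach a pentagonal bipyramid (V=7, E=15, F=10) along a 3-gon: merge 3 vertices and 3 edges, delete both glued faces → V=17, E=36, F=21.
Attach an octagonal antiprism (V=16, E=32, F=18) along a 3-gon: merge 3 vertices and 3 edges, delete both glued faces → V=30, E=65, F=37.
Check: V − E + F = 30 − 65 + 37 = 2.

37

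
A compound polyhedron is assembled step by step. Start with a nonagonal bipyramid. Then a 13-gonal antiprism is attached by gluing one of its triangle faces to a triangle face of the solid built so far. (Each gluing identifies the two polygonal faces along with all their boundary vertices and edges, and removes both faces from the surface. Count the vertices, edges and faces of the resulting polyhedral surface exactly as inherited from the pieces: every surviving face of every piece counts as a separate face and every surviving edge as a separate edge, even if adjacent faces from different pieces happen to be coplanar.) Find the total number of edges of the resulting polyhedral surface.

76

A nonagonal bipyramid: V=11, E=27, F=18.
Attach a 13-gonal antiprism (V=26, E=52, F=28) along a 3-gon: merge 3 vertices and 3 edges, delete both glued faces → V=34, E=76, F=44.
Check: V − E + F = 34 − 76 + 44 = 2.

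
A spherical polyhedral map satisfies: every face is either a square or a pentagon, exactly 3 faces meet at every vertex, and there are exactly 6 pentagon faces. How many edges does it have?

21

Let x be the number of squares; then F = 6 + x.
Edge–face incidences: 2E = 5·6 + 4·x = 30 + 4x.
Every vertex has degree 3, so 3V = 2E.
Euler: V − E + F = 2 ⇒ (2E)/3 − E + (6 + x) = 2.
Multiply by 6: 2·(2E) − 3·(2E) + 6·(6 + x) = 12, i.e. 36 + 6x − (30 + 4x) = 12.
Collecting terms: 2x + 6 = 12, so 2x = 6, so x = 3.
Then 2E = 30 + 4·3 = 42, so E = 21, V = 2E/3 = 14, F = 6 + 3 = 9.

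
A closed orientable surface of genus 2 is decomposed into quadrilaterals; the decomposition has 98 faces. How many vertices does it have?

χ = 2 − 2·2 = -2, and every face is a square so 4F = 2E.
E = 4·98/2 = 196. Then V = -2 + E − F = -2 + 196 − 98 = 96.

96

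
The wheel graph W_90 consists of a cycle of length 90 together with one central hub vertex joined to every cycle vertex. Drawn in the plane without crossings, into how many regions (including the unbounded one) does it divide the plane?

W_90 has V = 90 + 1 = 91 vertices and E = 2·90 = 180 edges.
By Euler's formula F = 2 − V + E = 2 − 91 + 180 = 91.

91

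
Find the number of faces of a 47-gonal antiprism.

An antiprism on an n-gon has two n-gon caps and 2n triangles: V = 2·47 = 94, E = 4·47 = 188, F = 2·47 + 2 = 96.

96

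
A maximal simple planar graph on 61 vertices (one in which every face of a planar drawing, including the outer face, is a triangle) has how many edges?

177

In a plane triangulation 3F = 2E and V − E + F = 2, so E = 3V − 6 = 3·61 − 6 = 177.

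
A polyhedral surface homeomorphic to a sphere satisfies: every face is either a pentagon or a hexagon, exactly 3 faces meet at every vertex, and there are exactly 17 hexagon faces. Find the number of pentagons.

12

Let x be the number of pentagons; then F = 17 + x.
Edge–face incidences: 2E = 6·17 + 5·x = 102 + 5x.
Every vertex has degree 3, so 3V = 2E.
Euler: V − E + F = 2 ⇒ (2E)/3 − E + (17 + x) = 2.
Multiply by 6: 2·(2E) − 3·(2E) + 6·(17 + x) = 12, i.e. 102 + 6x − (102 + 5x) = 12.
Collecting terms: x = 12.
Then 2E = 102 + 5·12 = 162, so E = 81, V = 2E/3 = 54, F = 17 + 12 = 29.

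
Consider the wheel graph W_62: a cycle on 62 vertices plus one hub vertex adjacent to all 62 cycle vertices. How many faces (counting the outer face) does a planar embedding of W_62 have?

W_62 has V = 62 + 1 = 63 vertices and E = 2·62 = 124 edges.
By Euler's formula F = 2 − V + E = 2 − 63 + 124 = 63.

63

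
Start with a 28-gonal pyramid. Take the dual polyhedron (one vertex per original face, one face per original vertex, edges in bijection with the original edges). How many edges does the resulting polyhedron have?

The base solid has V = 29, E = 56, F = 29.
The dual swaps V and F and preserves E: V′ = F = 29, E′ = E = 56, F′ = V = 29.

56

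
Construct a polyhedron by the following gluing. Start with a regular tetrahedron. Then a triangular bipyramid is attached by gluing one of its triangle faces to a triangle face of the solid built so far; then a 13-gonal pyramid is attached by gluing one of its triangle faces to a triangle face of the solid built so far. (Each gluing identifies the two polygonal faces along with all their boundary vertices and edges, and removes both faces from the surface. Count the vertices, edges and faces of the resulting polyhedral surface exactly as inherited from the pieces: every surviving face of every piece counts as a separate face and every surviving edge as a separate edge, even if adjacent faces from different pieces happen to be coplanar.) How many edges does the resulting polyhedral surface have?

35

A regular tetrahedron: V=4, E=6, F=4.
Attach a triangular bipyramid (V=5, E=9, F=6) along a 3-gon: merge 3 vertices and 3 edges, delete both glued faces → V=6, E=12, F=8.
Attach a 13-gonal pyramid (V=14, E=26, F=14) along a 3-gon: merge 3 vertices and 3 edges, delete both glued faces → V=17, E=35, F=20.
Check: V − E + F = 17 − 35 + 20 = 2.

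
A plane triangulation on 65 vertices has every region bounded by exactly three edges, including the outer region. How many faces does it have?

In a plane triangulation 3F = 2E and V − E + F = 2, so F = 2V − 4 = 2·65 − 4 = 126.

126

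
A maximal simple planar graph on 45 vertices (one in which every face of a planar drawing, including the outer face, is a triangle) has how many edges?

In a plane triangulation 3F = 2E and V − E + F = 2, so E = 3V − 6 = 3·45 − 6 = 129.

129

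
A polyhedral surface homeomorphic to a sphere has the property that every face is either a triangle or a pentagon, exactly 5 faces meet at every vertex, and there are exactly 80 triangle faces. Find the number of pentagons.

Let x be the number of pentagons; then F = 80 + x.
Edge–face incidences: 2E = 3·80 + 5·x = 240 + 5x.
Every vertex has degree 5, so 5V = 2E.
Euler: V − E + F = 2 ⇒ (2E)/5 − E + (80 + x) = 2.
Multiply by 10: 2·(2E) − 5·(2E) + 10·(80 + x) = 20, i.e. 800 + 10x − 3·(240 + 5x) = 20.
Collecting terms: −5x + 80 = 20, so −5x = −60, so x = 12.
Then 2E = 240 + 5·12 = 300, so E = 150, V = 2E/5 = 60, F = 80 + 12 = 92.

12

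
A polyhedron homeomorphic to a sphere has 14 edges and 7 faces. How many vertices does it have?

9

Here V − E + F = 2.
V = 2 + E − F = 2 + 14 − 7 = 9.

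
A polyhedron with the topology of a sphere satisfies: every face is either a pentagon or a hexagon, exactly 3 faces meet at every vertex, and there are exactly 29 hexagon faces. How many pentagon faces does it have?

12

Let x be the number of pentagons; then F = 29 + x.
Edge–face incidences: 2E = 6·29 + 5·x = 174 + 5x.
Every vertex has degree 3, so 3V = 2E.
Euler: V − E + F = 2 ⇒ (2E)/3 − E + (29 + x) = 2.
Multiply by 6: 2·(2E) − 3·(2E) + 6·(29 + x) = 12, i.e. 174 + 6x − (174 + 5x) = 12.
Collecting terms: x = 12.
Then 2E = 174 + 5·12 = 234, so E = 117, V = 2E/3 = 78, F = 29 + 12 = 41.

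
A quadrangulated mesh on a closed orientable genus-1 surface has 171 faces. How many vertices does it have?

171

χ = 2 − 2·1 = 0, and every face is a square so 4F = 2E.
E = 4·171/2 = 342. Then V = 0 + E − F = 0 + 342 − 171 = 171.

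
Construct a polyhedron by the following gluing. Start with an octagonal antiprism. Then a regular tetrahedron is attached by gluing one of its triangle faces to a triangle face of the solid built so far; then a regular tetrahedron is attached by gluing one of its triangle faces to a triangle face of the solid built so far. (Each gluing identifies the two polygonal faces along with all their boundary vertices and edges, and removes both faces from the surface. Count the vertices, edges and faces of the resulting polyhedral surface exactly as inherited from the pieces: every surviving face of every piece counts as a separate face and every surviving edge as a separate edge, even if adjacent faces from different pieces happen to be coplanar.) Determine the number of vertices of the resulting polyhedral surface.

18

An octagonal antiprism: V=16, E=32, F=18.
Attach a regular tetrahedron (V=4, E=6, F=4) along a 3-gon: merge 3 vertices and 3 edges, delete both glued faces → V=17, E=35, F=20.
Attach a regular tetrahedron (V=4, E=6, F=4) along a 3-gon: merge 3 vertices and 3 edges, delete both glued faces → V=18, E=38, F=22.
Check: V − E + F = 18 − 38 + 22 = 2.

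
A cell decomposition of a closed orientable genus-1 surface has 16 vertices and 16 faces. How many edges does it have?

32

For a closed orientable surface of genus 1, χ = 2 − 2·1 = 0.
E = V + F − (0) = 16 + 16 − (0) = 32.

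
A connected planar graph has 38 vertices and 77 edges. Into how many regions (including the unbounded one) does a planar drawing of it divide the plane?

Euler's formula for a connected plane graph: V − E + F = 2, so F = 2 − 38 + 77 = 41.

41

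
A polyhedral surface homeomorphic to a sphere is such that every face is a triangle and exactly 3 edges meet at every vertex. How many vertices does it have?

Each face has 3 edges and each edge borders two faces, so 2E = 3F.
Each vertex has degree 3, so 3V = 2E and hence V = 3F/3.
Euler: V − E + F = 2 ⇒ (3F/3) − (3F/2) + F = 2.
Multiply by 6: (6 − 9 + 6)F = 12, i.e. 3F = 12.
So F = 4, E = 3·4/2 = 6, V = 3·4/3 = 4.

4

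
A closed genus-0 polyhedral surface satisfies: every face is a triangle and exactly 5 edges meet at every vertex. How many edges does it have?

Each face has 3 edges and each edge borders two faces, so 2E = 3F.
Each vertex has degree 5, so 5V = 2E and hence V = 3F/5.
Euler: V − E + F = 2 ⇒ (3F/5) − (3F/2) + F = 2.
Multiply by 10: (6 − 15 + 10)F = 20, i.e. 1F = 20.
So F = 20, E = 3·20/2 = 30, V = 3·20/5 = 12.

30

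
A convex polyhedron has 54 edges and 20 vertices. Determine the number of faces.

Here V − E + F = 2.
F = 2 − V + E = 2 − 20 + 54 = 36.

36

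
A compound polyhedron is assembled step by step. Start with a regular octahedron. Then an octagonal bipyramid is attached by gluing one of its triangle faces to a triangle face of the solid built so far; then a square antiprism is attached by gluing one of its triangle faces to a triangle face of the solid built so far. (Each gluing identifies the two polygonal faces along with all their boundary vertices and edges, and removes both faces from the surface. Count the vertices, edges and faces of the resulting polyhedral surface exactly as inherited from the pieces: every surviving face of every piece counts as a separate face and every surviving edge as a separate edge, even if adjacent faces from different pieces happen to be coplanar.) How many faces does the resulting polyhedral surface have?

A regular octahedron: V=6, E=12, F=8.
Attach an octagonal bipyramid (V=10, E=24, F=16) along a 3-gon: merge 3 vertices and 3 edges, delete both glued faces → V=13, E=33, F=22.
Attach a square antiprism (V=8, E=16, F=10) along a 3-gon: merge 3 vertices and 3 edges, delete both glued faces → V=18, E=46, F=30.
Check: V − E + F = 18 − 46 + 30 = 2.

30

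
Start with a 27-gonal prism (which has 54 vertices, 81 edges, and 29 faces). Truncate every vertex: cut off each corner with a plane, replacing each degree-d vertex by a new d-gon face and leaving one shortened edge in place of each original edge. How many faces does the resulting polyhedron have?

Truncation replaces each original edge-end by a new vertex, so V′ = 2E = 162.
Each original edge survives, and each old vertex of degree d contributes d new edges; summing degrees gives Σd = 2E, so E′ = E + 2E = 3E = 243.
Each original face survives and each original vertex becomes one new face: F′ = F + V = 83.

83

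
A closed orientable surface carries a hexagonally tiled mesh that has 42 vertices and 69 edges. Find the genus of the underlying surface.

Every face is a hexagon and each edge borders two faces, so 6F = 2·69, giving F = 23.
χ = V − E + F = 42 − 69 + 23 = -4.
For a closed orientable surface χ = 2 − 2g, so g = (2 − (-4))/2 = 3.

3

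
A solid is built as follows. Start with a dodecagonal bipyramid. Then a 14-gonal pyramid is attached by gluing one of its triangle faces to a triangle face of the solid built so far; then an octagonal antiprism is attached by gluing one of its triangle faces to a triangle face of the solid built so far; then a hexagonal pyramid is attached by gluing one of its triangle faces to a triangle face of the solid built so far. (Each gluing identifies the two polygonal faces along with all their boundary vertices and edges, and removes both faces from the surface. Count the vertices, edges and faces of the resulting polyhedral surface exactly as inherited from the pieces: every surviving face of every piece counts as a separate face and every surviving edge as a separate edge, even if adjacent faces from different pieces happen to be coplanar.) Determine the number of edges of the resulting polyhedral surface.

99

A dodecagonal bipyramid: V=14, E=36, F=24.
Attach a 14-gonal pyramid (V=15, E=28, F=15) along a 3-gon: merge 3 vertices and 3 edges, delete both glued faces → V=26, E=61, F=37.
Attach an octagonal antiprism (V=16, E=32, F=18) along a 3-gon: merge 3 vertices and 3 edges, delete both glued faces → V=39, E=90, F=53.
Attach a hexagonal pyramid (V=7, E=12, F=7) along a 3-gon: merge 3 vertices and 3 edges, delete both glued faces → V=43, E=99, F=58.
Check: V − E + F = 43 − 99 + 58 = 2.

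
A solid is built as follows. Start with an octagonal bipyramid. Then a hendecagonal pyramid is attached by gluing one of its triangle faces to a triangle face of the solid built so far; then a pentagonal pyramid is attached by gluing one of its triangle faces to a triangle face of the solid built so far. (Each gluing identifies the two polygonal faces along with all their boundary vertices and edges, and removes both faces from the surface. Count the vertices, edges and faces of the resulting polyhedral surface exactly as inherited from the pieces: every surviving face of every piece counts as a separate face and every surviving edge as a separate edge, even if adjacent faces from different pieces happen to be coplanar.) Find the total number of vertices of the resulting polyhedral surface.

22

An octagonal bipyramid: V=10, E=24, F=16.
Attach a hendecagonal pyramid (V=12, E=22, F=12) along a 3-gon: merge 3 vertices and 3 edges, delete both glued faces → V=19, E=43, F=26.
Attach a pentagonal pyramid (V=6, E=10, F=6) along a 3-gon: merge 3 vertices and 3 edges, delete both glued faces → V=22, E=50, F=30.
Check: V − E + F = 22 − 50 + 30 = 2.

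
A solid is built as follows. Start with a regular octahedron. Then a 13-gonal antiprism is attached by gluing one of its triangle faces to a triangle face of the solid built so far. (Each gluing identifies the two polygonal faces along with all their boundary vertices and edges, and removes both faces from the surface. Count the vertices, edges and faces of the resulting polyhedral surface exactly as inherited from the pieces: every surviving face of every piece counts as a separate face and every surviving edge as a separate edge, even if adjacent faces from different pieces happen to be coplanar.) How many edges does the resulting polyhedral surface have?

61

A regular octahedron: V=6, E=12, F=8.
Attach a 13-gonal antiprism (V=26, E=52, F=28) along a 3-gon: merge 3 vertices and 3 edges, delete both glued faces → V=29, E=61, F=34.
Check: V − E + F = 29 − 61 + 34 = 2.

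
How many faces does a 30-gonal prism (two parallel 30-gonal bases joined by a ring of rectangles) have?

A prism on an n-gon has two n-gon bases and n rectangular sides: V = 2·30 = 60, E = 3·30 = 90, F = 30 + 2 = 32.

32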